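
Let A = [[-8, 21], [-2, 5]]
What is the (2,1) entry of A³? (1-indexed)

-14

tr A = -3 and det A = 2, so the characteristic polynomial is λ² − (-3)λ + (2) with roots -1 and -2.
Eigenvectors give P = [[3, -7], [1, -2]] with P⁻¹ = [[-2, 7], [-1, 3]], and A = P·diag(-1, -2)·P⁻¹.
Then A³ = P·diag(-1, -8)·P⁻¹ = [[-3, 56], [-1, 16]] · [[-2, 7], [-1, 3]] = [[-50, 147], [-14, 41]].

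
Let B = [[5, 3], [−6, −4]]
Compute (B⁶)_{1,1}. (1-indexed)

127

tr B = 1 and det B = −2, so the characteristic polynomial is λ² − (1)λ + (−2) with roots 2 and −1.
Eigenvectors give P = [[1, 1], [−1, −2]] with P⁻¹ = [[2, 1], [−1, −1]], and B = P·diag(2, −1)·P⁻¹.
Then B⁶ = P·diag(64, 1)·P⁻¹ = [[64, 1], [−64, −2]] · [[2, 1], [−1, −1]] = [[127, 63], [−126, −62]].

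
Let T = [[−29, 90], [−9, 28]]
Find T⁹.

tr T = −1 and det T = −2, so the characteristic polynomial is λ² − (−1)λ + (−2) with roots 1 and −2.
Eigenvectors give P = [[3, 10], [1, 3]] with P⁻¹ = [[−3, 10], [1, −3]], and T = P·diag(1, −2)·P⁻¹.
Then T⁹ = P·diag(1, −512)·P⁻¹ = [[3, −5120], [1, −1536]] · [[−3, 10], [1, −3]] = [[−5129, 15390], [−1539, 4618]].

[[−5129, 15390], [−1539, 4618]]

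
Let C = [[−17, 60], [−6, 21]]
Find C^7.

[[−19673, 65580], [−6558, 21861]]

tr C = 4 and det C = 3, so the characteristic polynomial is λ² − (4)λ + (3) with roots 1 and 3.
Eigenvectors give P = [[−10, 3], [−3, 1]] with P⁻¹ = [[−1, 3], [−3, 10]], and C = P·diag(1, 3)·P⁻¹.
Then C^7 = P·diag(1, 2187)·P⁻¹ = [[−10, 6561], [−3, 2187]] · [[−1, 3], [−3, 10]] = [[−19673, 65580], [−6558, 21861]].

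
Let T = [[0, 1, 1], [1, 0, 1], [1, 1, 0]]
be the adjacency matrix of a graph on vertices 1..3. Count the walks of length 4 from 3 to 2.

5

The number of length-4 walks from vertex 3 to vertex 2 is entry (3,2) of T⁴, where T is the adjacency matrix.
T² = [[2, 1, 1], [1, 2, 1], [1, 1, 2]]
T³ = [[2, 3, 3], [3, 2, 3], [3, 3, 2]]
T⁴ = [[6, 5, 5], [5, 6, 5], [5, 5, 6]]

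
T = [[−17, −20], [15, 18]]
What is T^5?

tr T = 1 and det T = −6, so the characteristic polynomial is λ² − (1)λ + (−6) with roots 3 and −2.
Eigenvectors give P = [[−1, −4], [1, 3]] with P⁻¹ = [[3, 4], [−1, −1]], and T = P·diag(3, −2)·P⁻¹.
Then T^5 = P·diag(243, −32)·P⁻¹ = [[−243, 128], [243, −96]] · [[3, 4], [−1, −1]] = [[−857, −1100], [825, 1068]].

[[−857, −1100], [825, 1068]]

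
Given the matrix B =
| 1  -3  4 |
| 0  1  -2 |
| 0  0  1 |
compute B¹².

B = I + N where N = [[0, -3, 4], [0, 0, -2], [0, 0, 0]] is strictly upper-triangular, so N³ = 0.
(I + N)¹² = I + 12·N + 66·N² = [[1, -36, 444], [0, 1, -24], [0, 0, 1]].

[[1, -36, 444], [0, 1, -24], [0, 0, 1]]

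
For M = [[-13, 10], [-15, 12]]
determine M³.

[[-97, 70], [-105, 78]]

tr M = -1 and det M = -6, so the characteristic polynomial is λ² − (-1)λ + (-6) with roots -3 and 2.
Eigenvectors give P = [[1, -2], [1, -3]] with P⁻¹ = [[3, -2], [1, -1]], and M = P·diag(-3, 2)·P⁻¹.
Then M³ = P·diag(-27, 8)·P⁻¹ = [[-27, -16], [-27, -24]] · [[3, -2], [1, -1]] = [[-97, 70], [-105, 78]].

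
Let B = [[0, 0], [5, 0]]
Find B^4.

B is strictly triangular, hence nilpotent: B^2 = 0, so B^4 = 0.

[[0, 0], [0, 0]]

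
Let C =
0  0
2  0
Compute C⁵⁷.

[[0, 0], [0, 0]]

C is strictly triangular, hence nilpotent: C² = 0, so C⁵⁷ = 0.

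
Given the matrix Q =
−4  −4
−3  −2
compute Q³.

Q² = [[28, 24], [18, 16]]
Q³ = [[−184, −160], [−120, −104]]

[[−184, −160], [−120, −104]]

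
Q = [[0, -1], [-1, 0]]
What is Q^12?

[[1, 0], [0, 1]]

Q² = I (check: tr Q = 0 and det Q = -1), so Q^12 = I since 12 is even.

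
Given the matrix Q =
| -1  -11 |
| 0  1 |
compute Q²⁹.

[[-1, -11], [0, 1]]

Q² = I (check: tr Q = 0 and det Q = -1), so Q²⁹ = Q since 29 is odd.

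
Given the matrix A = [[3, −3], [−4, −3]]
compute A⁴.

[[441, 0], [0, 441]]

A² = [[21, 0], [0, 21]]
A³ = [[63, −63], [−84, −63]]
A⁴ = [[441, 0], [0, 441]]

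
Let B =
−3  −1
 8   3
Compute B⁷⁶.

[[1, 0], [0, 1]]

B² = I (check: tr B = 0 and det B = −1), so B⁷⁶ = I since 76 is even.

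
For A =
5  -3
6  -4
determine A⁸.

[[511, -255], [510, -254]]

tr A = 1 and det A = -2, so the characteristic polynomial is λ² − (1)λ + (-2) with roots -1 and 2.
Eigenvectors give P = [[-1, 1], [-2, 1]] with P⁻¹ = [[1, -1], [2, -1]], and A = P·diag(-1, 2)·P⁻¹.
Then A⁸ = P·diag(1, 256)·P⁻¹ = [[-1, 256], [-2, 256]] · [[1, -1], [2, -1]] = [[511, -255], [510, -254]].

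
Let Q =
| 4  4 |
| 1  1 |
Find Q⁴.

Q² = [[20, 20], [5, 5]]
Q³ = [[100, 100], [25, 25]]
Q⁴ = [[500, 500], [125, 125]]

[[500, 500], [125, 125]]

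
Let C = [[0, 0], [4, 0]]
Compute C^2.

C is strictly triangular, hence nilpotent: C^2 = 0, so C^2 = 0.

[[0, 0], [0, 0]]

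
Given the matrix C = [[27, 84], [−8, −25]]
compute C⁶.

[[5097, 15288], [−1456, −4367]]

tr C = 2 and det C = −3, so the characteristic polynomial is λ² − (2)λ + (−3) with roots −1 and 3.
Eigenvectors give P = [[−3, 7], [1, −2]] with P⁻¹ = [[2, 7], [1, 3]], and C = P·diag(−1, 3)·P⁻¹.
Then C⁶ = P·diag(1, 729)·P⁻¹ = [[−3, 5103], [1, −1458]] · [[2, 7], [1, 3]] = [[5097, 15288], [−1456, −4367]].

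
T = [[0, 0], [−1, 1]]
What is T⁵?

T² = T (a projection; rank 1, trace 1), so T⁵ = T.

[[0, 0], [−1, 1]]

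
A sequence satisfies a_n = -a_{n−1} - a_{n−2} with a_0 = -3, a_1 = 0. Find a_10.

With companion matrix Q = [[-1, -1], [1, 0]], [a_n, a_{n−1}]ᵀ = Q·[a_{n−1}, a_{n−2}]ᵀ, so [a_10, a_9]ᵀ = Q^9·[a_1, a_0]ᵀ.
Q^9 = [[1, 0], [0, 1]], giving [a_10, a_9]ᵀ = [[0], [-3]].

0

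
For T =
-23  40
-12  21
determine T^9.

tr T = -2 and det T = -3, so the characteristic polynomial is λ² − (-2)λ + (-3) with roots 1 and -3.
Eigenvectors give P = [[-5, 2], [-3, 1]] with P⁻¹ = [[1, -2], [3, -5]], and T = P·diag(1, -3)·P⁻¹.
Then T^9 = P·diag(1, -19683)·P⁻¹ = [[-5, -39366], [-3, -19683]] · [[1, -2], [3, -5]] = [[-118103, 196840], [-59052, 98421]].

[[-118103, 196840], [-59052, 98421]]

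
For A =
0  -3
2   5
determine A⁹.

[[-37830, -57513], [38342, 58025]]

tr A = 5 and det A = 6, so the characteristic polynomial is λ² − (5)λ + (6) with roots 2 and 3.
Eigenvectors give P = [[3, -1], [-2, 1]] with P⁻¹ = [[1, 1], [2, 3]], and A = P·diag(2, 3)·P⁻¹.
Then A⁹ = P·diag(512, 19683)·P⁻¹ = [[1536, -19683], [-1024, 19683]] · [[1, 1], [2, 3]] = [[-37830, -57513], [38342, 58025]].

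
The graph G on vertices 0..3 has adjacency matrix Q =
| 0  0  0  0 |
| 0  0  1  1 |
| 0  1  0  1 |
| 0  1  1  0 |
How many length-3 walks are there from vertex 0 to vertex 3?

0

The number of length-3 walks from vertex 0 to vertex 3 is entry (0,3) of Q³, where Q is the adjacency matrix.
Q² = [[0, 0, 0, 0], [0, 2, 1, 1], [0, 1, 2, 1], [0, 1, 1, 2]]
Q³ = [[0, 0, 0, 0], [0, 2, 3, 3], [0, 3, 2, 3], [0, 3, 3, 2]]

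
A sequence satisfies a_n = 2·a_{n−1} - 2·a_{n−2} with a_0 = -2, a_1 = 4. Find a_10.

With companion matrix C = [[2, -2], [1, 0]], [a_n, a_{n−1}]ᵀ = C·[a_{n−1}, a_{n−2}]ᵀ, so [a_10, a_9]ᵀ = C^9·[a_1, a_0]ᵀ.
C^9 = [[32, -32], [16, 0]], giving [a_10, a_9]ᵀ = [[192], [64]].

192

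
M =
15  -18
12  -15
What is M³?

tr M = 0 and det M = -9, so the characteristic polynomial is λ² − (0)λ + (-9) with roots -3 and 3.
Eigenvectors give P = [[1, 3], [1, 2]] with P⁻¹ = [[-2, 3], [1, -1]], and M = P·diag(-3, 3)·P⁻¹.
Then M³ = P·diag(-27, 27)·P⁻¹ = [[-27, 81], [-27, 54]] · [[-2, 3], [1, -1]] = [[135, -162], [108, -135]].

[[135, -162], [108, -135]]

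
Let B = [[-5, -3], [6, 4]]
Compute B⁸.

tr B = -1 and det B = -2, so the characteristic polynomial is λ² − (-1)λ + (-2) with roots -2 and 1.
Eigenvectors give P = [[-1, -1], [1, 2]] with P⁻¹ = [[-2, -1], [1, 1]], and B = P·diag(-2, 1)·P⁻¹.
Then B⁸ = P·diag(256, 1)·P⁻¹ = [[-256, -1], [256, 2]] · [[-2, -1], [1, 1]] = [[511, 255], [-510, -254]].

[[511, 255], [-510, -254]]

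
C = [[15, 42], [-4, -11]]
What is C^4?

[[561, 1680], [-160, -479]]

tr C = 4 and det C = 3, so the characteristic polynomial is λ² − (4)λ + (3) with roots 1 and 3.
Eigenvectors give P = [[-3, 7], [1, -2]] with P⁻¹ = [[2, 7], [1, 3]], and C = P·diag(1, 3)·P⁻¹.
Then C^4 = P·diag(1, 81)·P⁻¹ = [[-3, 567], [1, -162]] · [[2, 7], [1, 3]] = [[561, 1680], [-160, -479]].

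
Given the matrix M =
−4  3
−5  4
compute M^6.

[[1, 0], [0, 1]]

M² = I (check: tr M = 0 and det M = −1), so M^6 = I since 6 is even.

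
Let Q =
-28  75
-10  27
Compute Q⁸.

[[38086, -94575], [12610, -31269]]

tr Q = -1 and det Q = -6, so the characteristic polynomial is λ² − (-1)λ + (-6) with roots 2 and -3.
Eigenvectors give P = [[-5, 3], [-2, 1]] with P⁻¹ = [[1, -3], [2, -5]], and Q = P·diag(2, -3)·P⁻¹.
Then Q⁸ = P·diag(256, 6561)·P⁻¹ = [[-1280, 19683], [-512, 6561]] · [[1, -3], [2, -5]] = [[38086, -94575], [12610, -31269]].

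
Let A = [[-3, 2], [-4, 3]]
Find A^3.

A² = I (check: tr A = 0 and det A = -1), so A^3 = A since 3 is odd.

[[-3, 2], [-4, 3]]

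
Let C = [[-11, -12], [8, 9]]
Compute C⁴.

[[241, 240], [-160, -159]]

tr C = -2 and det C = -3, so the characteristic polynomial is λ² − (-2)λ + (-3) with roots -3 and 1.
Eigenvectors give P = [[-3, 1], [2, -1]] with P⁻¹ = [[-1, -1], [-2, -3]], and C = P·diag(-3, 1)·P⁻¹.
Then C⁴ = P·diag(81, 1)·P⁻¹ = [[-243, 1], [162, -1]] · [[-1, -1], [-2, -3]] = [[241, 240], [-160, -159]].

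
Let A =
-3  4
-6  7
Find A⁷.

tr A = 4 and det A = 3, so the characteristic polynomial is λ² − (4)λ + (3) with roots 3 and 1.
Eigenvectors give P = [[2, -1], [3, -1]] with P⁻¹ = [[-1, 1], [-3, 2]], and A = P·diag(3, 1)·P⁻¹.
Then A⁷ = P·diag(2187, 1)·P⁻¹ = [[4374, -1], [6561, -1]] · [[-1, 1], [-3, 2]] = [[-4371, 4372], [-6558, 6559]].

[[-4371, 4372], [-6558, 6559]]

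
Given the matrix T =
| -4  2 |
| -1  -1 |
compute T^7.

tr T = -5 and det T = 6, so the characteristic polynomial is λ² − (-5)λ + (6) with roots -3 and -2.
Eigenvectors give P = [[2, 1], [1, 1]] with P⁻¹ = [[1, -1], [-1, 2]], and T = P·diag(-3, -2)·P⁻¹.
Then T^7 = P·diag(-2187, -128)·P⁻¹ = [[-4374, -128], [-2187, -128]] · [[1, -1], [-1, 2]] = [[-4246, 4118], [-2059, 1931]].

[[-4246, 4118], [-2059, 1931]]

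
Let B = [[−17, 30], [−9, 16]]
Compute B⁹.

[[−3077, 5130], [−1539, 2566]]

tr B = −1 and det B = −2, so the characteristic polynomial is λ² − (−1)λ + (−2) with roots −2 and 1.
Eigenvectors give P = [[2, −5], [1, −3]] with P⁻¹ = [[3, −5], [1, −2]], and B = P·diag(−2, 1)·P⁻¹.
Then B⁹ = P·diag(−512, 1)·P⁻¹ = [[−1024, −5], [−512, −3]] · [[3, −5], [1, −2]] = [[−3077, 5130], [−1539, 2566]].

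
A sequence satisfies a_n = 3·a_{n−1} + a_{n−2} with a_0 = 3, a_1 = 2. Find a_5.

317

With companion matrix B = [[3, 1], [1, 0]], [a_n, a_{n−1}]ᵀ = B·[a_{n−1}, a_{n−2}]ᵀ, so [a_5, a_4]ᵀ = B⁴·[a_1, a_0]ᵀ.
B⁴ = [[109, 33], [33, 10]], giving [a_5, a_4]ᵀ = [[317], [96]].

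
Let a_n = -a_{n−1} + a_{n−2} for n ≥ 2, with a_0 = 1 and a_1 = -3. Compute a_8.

76

With companion matrix T = [[-1, 1], [1, 0]], [a_n, a_{n−1}]ᵀ = T·[a_{n−1}, a_{n−2}]ᵀ, so [a_8, a_7]ᵀ = T⁷·[a_1, a_0]ᵀ.
T⁷ = [[-21, 13], [13, -8]], giving [a_8, a_7]ᵀ = [[76], [-47]].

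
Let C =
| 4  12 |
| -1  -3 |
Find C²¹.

C² = C (a projection; rank 1, trace 1), so C²¹ = C.

[[4, 12], [-1, -3]]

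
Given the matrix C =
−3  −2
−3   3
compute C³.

C² = [[15, 0], [0, 15]]
C³ = [[−45, −30], [−45, 45]]

[[−45, −30], [−45, 45]]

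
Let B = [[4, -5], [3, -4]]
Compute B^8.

[[1, 0], [0, 1]]

B² = I (check: tr B = 0 and det B = -1), so B^8 = I since 8 is even.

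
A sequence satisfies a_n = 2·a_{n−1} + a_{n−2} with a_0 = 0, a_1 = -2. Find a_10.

-4756

With companion matrix C = [[2, 1], [1, 0]], [a_n, a_{n−1}]ᵀ = C·[a_{n−1}, a_{n−2}]ᵀ, so [a_10, a_9]ᵀ = C⁹·[a_1, a_0]ᵀ.
C⁹ = [[2378, 985], [985, 408]], giving [a_10, a_9]ᵀ = [[-4756], [-1970]].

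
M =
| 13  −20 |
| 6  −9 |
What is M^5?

[[1453, −2420], [726, −1209]]

tr M = 4 and det M = 3, so the characteristic polynomial is λ² − (4)λ + (3) with roots 3 and 1.
Eigenvectors give P = [[2, 5], [1, 3]] with P⁻¹ = [[3, −5], [−1, 2]], and M = P·diag(3, 1)·P⁻¹.
Then M^5 = P·diag(243, 1)·P⁻¹ = [[486, 5], [243, 3]] · [[3, −5], [−1, 2]] = [[1453, −2420], [726, −1209]].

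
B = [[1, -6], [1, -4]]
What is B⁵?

tr B = -3 and det B = 2, so the characteristic polynomial is λ² − (-3)λ + (2) with roots -1 and -2.
Eigenvectors give P = [[3, -2], [1, -1]] with P⁻¹ = [[1, -2], [1, -3]], and B = P·diag(-1, -2)·P⁻¹.
Then B⁵ = P·diag(-1, -32)·P⁻¹ = [[-3, 64], [-1, 32]] · [[1, -2], [1, -3]] = [[61, -186], [31, -94]].

[[61, -186], [31, -94]]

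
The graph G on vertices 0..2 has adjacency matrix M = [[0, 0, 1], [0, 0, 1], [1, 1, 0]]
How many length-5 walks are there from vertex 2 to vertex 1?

4

The number of length-5 walks from vertex 2 to vertex 1 is entry (2,1) of M⁵, where M is the adjacency matrix.
M² = [[1, 1, 0], [1, 1, 0], [0, 0, 2]]
M³ = [[0, 0, 2], [0, 0, 2], [2, 2, 0]]
M⁴ = [[2, 2, 0], [2, 2, 0], [0, 0, 4]]
M⁵ = [[0, 0, 4], [0, 0, 4], [4, 4, 0]]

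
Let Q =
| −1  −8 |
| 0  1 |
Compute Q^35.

Q² = I (check: tr Q = 0 and det Q = −1), so Q^35 = Q since 35 is odd.

[[−1, −8], [0, 1]]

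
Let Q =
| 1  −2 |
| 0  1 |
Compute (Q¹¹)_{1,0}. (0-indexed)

0

Q = I + N where N = [[0, −2], [0, 0]] is strictly upper-triangular, so N² = 0.
(I + N)¹¹ = I + 11·N = [[1, −22], [0, 1]].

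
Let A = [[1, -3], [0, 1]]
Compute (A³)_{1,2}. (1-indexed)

-9

A = I + N where N = [[0, -3], [0, 0]] is strictly upper-triangular, so N² = 0.
(I + N)³ = I + 3·N = [[1, -9], [0, 1]].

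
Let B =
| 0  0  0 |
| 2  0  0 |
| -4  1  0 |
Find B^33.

[[0, 0, 0], [0, 0, 0], [0, 0, 0]]

B is strictly triangular, hence nilpotent: B^3 = 0, so B^33 = 0.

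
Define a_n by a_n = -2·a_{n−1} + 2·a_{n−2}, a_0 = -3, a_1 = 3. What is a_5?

With companion matrix M = [[-2, 2], [1, 0]], [a_n, a_{n−1}]ᵀ = M·[a_{n−1}, a_{n−2}]ᵀ, so [a_5, a_4]ᵀ = M^4·[a_1, a_0]ᵀ.
M^4 = [[44, -32], [-16, 12]], giving [a_5, a_4]ᵀ = [[228], [-84]].

228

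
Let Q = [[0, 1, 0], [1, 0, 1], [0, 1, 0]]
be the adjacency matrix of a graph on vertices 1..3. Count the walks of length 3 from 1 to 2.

The number of length-3 walks from vertex 1 to vertex 2 is entry (1,2) of Q³, where Q is the adjacency matrix.
Q² = [[1, 0, 1], [0, 2, 0], [1, 0, 1]]
Q³ = [[0, 2, 0], [2, 0, 2], [0, 2, 0]]

2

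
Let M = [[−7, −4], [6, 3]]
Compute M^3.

tr M = −4 and det M = 3, so the characteristic polynomial is λ² − (−4)λ + (3) with roots −1 and −3.
Eigenvectors give P = [[−2, −1], [3, 1]] with P⁻¹ = [[1, 1], [−3, −2]], and M = P·diag(−1, −3)·P⁻¹.
Then M^3 = P·diag(−1, −27)·P⁻¹ = [[2, 27], [−3, −27]] · [[1, 1], [−3, −2]] = [[−79, −52], [78, 51]].

[[−79, −52], [78, 51]]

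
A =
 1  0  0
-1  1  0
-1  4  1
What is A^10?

[[1, 0, 0], [-10, 1, 0], [-190, 40, 1]]

A = I + N where N = [[0, 0, 0], [-1, 0, 0], [-1, 4, 0]] is strictly lower-triangular, so N^3 = 0.
(I + N)^10 = I + 10·N + 45·N^2 = [[1, 0, 0], [-10, 1, 0], [-190, 40, 1]].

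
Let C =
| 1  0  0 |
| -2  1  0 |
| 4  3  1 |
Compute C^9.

[[1, 0, 0], [-18, 1, 0], [-180, 27, 1]]

C = I + N where N = [[0, 0, 0], [-2, 0, 0], [4, 3, 0]] is strictly lower-triangular, so N^3 = 0.
(I + N)^9 = I + 9·N + 36·N^2 = [[1, 0, 0], [-18, 1, 0], [-180, 27, 1]].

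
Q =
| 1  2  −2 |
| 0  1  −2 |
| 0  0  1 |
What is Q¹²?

[[1, 24, −288], [0, 1, −24], [0, 0, 1]]

Q = I + N where N = [[0, 2, −2], [0, 0, −2], [0, 0, 0]] is strictly upper-triangular, so N³ = 0.
(I + N)¹² = I + 12·N + 66·N² = [[1, 24, −288], [0, 1, −24], [0, 0, 1]].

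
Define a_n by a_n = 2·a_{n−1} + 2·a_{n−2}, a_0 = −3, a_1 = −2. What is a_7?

With companion matrix T = [[2, 2], [1, 0]], [a_n, a_{n−1}]ᵀ = T·[a_{n−1}, a_{n−2}]ᵀ, so [a_7, a_6]ᵀ = T^6·[a_1, a_0]ᵀ.
T^6 = [[328, 240], [120, 88]], giving [a_7, a_6]ᵀ = [[−1376], [−504]].

−1376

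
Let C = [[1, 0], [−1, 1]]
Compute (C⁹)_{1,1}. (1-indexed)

1

C = I + N where N = [[0, 0], [−1, 0]] is strictly lower-triangular, so N² = 0.
(I + N)⁹ = I + 9·N = [[1, 0], [−9, 1]].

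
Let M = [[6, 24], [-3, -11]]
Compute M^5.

tr M = -5 and det M = 6, so the characteristic polynomial is λ² − (-5)λ + (6) with roots -2 and -3.
Eigenvectors give P = [[3, -8], [-1, 3]] with P⁻¹ = [[3, 8], [1, 3]], and M = P·diag(-2, -3)·P⁻¹.
Then M^5 = P·diag(-32, -243)·P⁻¹ = [[-96, 1944], [32, -729]] · [[3, 8], [1, 3]] = [[1656, 5064], [-633, -1931]].

[[1656, 5064], [-633, -1931]]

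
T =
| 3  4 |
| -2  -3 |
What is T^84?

T² = I (check: tr T = 0 and det T = -1), so T^84 = I since 84 is even.

[[1, 0], [0, 1]]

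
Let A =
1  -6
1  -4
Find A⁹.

[[1021, -3066], [511, -1534]]

tr A = -3 and det A = 2, so the characteristic polynomial is λ² − (-3)λ + (2) with roots -2 and -1.
Eigenvectors give P = [[-2, -3], [-1, -1]] with P⁻¹ = [[1, -3], [-1, 2]], and A = P·diag(-2, -1)·P⁻¹.
Then A⁹ = P·diag(-512, -1)·P⁻¹ = [[1024, 3], [512, 1]] · [[1, -3], [-1, 2]] = [[1021, -3066], [511, -1534]].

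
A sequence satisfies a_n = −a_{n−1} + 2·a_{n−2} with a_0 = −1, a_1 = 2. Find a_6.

−64

With companion matrix C = [[−1, 2], [1, 0]], [a_n, a_{n−1}]ᵀ = C·[a_{n−1}, a_{n−2}]ᵀ, so [a_6, a_5]ᵀ = C^5·[a_1, a_0]ᵀ.
C^5 = [[−21, 22], [11, −10]], giving [a_6, a_5]ᵀ = [[−64], [32]].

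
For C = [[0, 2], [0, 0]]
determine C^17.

C is strictly triangular, hence nilpotent: C^2 = 0, so C^17 = 0.

[[0, 0], [0, 0]]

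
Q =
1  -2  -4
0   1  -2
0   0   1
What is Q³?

Q = I + N where N = [[0, -2, -4], [0, 0, -2], [0, 0, 0]] is strictly upper-triangular, so N³ = 0.
(I + N)³ = I + 3·N + 3·N² = [[1, -6, 0], [0, 1, -6], [0, 0, 1]].

[[1, -6, 0], [0, 1, -6], [0, 0, 1]]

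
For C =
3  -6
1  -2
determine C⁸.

C² = C (a projection; rank 1, trace 1), so C⁸ = C.

[[3, -6], [1, -2]]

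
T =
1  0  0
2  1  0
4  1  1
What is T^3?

T = I + N where N = [[0, 0, 0], [2, 0, 0], [4, 1, 0]] is strictly lower-triangular, so N^3 = 0.
(I + N)^3 = I + 3·N + 3·N^2 = [[1, 0, 0], [6, 1, 0], [18, 3, 1]].

[[1, 0, 0], [6, 1, 0], [18, 3, 1]]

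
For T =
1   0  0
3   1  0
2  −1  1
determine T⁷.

T = I + N where N = [[0, 0, 0], [3, 0, 0], [2, −1, 0]] is strictly lower-triangular, so N³ = 0.
(I + N)⁷ = I + 7·N + 21·N² = [[1, 0, 0], [21, 1, 0], [−49, −7, 1]].

[[1, 0, 0], [21, 1, 0], [−49, −7, 1]]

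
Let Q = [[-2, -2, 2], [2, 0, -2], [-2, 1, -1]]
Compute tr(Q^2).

-15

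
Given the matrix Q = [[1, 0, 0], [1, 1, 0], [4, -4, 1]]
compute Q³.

[[1, 0, 0], [3, 1, 0], [0, -12, 1]]

Q = I + N where N = [[0, 0, 0], [1, 0, 0], [4, -4, 0]] is strictly lower-triangular, so N³ = 0.
(I + N)³ = I + 3·N + 3·N² = [[1, 0, 0], [3, 1, 0], [0, -12, 1]].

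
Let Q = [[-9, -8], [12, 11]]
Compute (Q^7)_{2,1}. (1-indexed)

6564

tr Q = 2 and det Q = -3, so the characteristic polynomial is λ² − (2)λ + (-3) with roots 3 and -1.
Eigenvectors give P = [[2, -1], [-3, 1]] with P⁻¹ = [[-1, -1], [-3, -2]], and Q = P·diag(3, -1)·P⁻¹.
Then Q^7 = P·diag(2187, -1)·P⁻¹ = [[4374, 1], [-6561, -1]] · [[-1, -1], [-3, -2]] = [[-4377, -4376], [6564, 6563]].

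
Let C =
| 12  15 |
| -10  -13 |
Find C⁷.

tr C = -1 and det C = -6, so the characteristic polynomial is λ² − (-1)λ + (-6) with roots 2 and -3.
Eigenvectors give P = [[-3, -1], [2, 1]] with P⁻¹ = [[-1, -1], [2, 3]], and C = P·diag(2, -3)·P⁻¹.
Then C⁷ = P·diag(128, -2187)·P⁻¹ = [[-384, 2187], [256, -2187]] · [[-1, -1], [2, 3]] = [[4758, 6945], [-4630, -6817]].

[[4758, 6945], [-4630, -6817]]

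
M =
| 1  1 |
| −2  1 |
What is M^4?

M^2 = [[−1, 2], [−4, −1]]
M^3 = [[−5, 1], [−2, −5]]
M^4 = [[−7, −4], [8, −7]]

[[−7, −4], [8, −7]]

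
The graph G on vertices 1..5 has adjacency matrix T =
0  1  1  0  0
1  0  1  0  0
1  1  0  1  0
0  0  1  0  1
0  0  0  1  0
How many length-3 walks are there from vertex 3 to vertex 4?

4

The number of length-3 walks from vertex 3 to vertex 4 is entry (3,4) of T^3, where T is the adjacency matrix.
T^2 = [[2, 1, 1, 1, 0], [1, 2, 1, 1, 0], [1, 1, 3, 0, 1], [1, 1, 0, 2, 0], [0, 0, 1, 0, 1]]
T^3 = [[2, 3, 4, 1, 1], [3, 2, 4, 1, 1], [4, 4, 2, 4, 0], [1, 1, 4, 0, 2], [1, 1, 0, 2, 0]]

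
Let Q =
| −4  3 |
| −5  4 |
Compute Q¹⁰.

[[1, 0], [0, 1]]

Q² = I (check: tr Q = 0 and det Q = −1), so Q¹⁰ = I since 10 is even.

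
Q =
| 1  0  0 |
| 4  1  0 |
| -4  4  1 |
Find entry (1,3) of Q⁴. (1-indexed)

0

Q = I + N where N = [[0, 0, 0], [4, 0, 0], [-4, 4, 0]] is strictly lower-triangular, so N³ = 0.
(I + N)⁴ = I + 4·N + 6·N² = [[1, 0, 0], [16, 1, 0], [80, 16, 1]].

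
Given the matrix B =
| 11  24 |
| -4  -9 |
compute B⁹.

[[59051, 118104], [-19684, -39369]]

tr B = 2 and det B = -3, so the characteristic polynomial is λ² − (2)λ + (-3) with roots 3 and -1.
Eigenvectors give P = [[3, -2], [-1, 1]] with P⁻¹ = [[1, 2], [1, 3]], and B = P·diag(3, -1)·P⁻¹.
Then B⁹ = P·diag(19683, -1)·P⁻¹ = [[59049, 2], [-19683, -1]] · [[1, 2], [1, 3]] = [[59051, 118104], [-19684, -39369]].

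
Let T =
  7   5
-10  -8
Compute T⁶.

[[-601, -665], [1330, 1394]]

tr T = -1 and det T = -6, so the characteristic polynomial is λ² − (-1)λ + (-6) with roots -3 and 2.
Eigenvectors give P = [[1, -1], [-2, 1]] with P⁻¹ = [[-1, -1], [-2, -1]], and T = P·diag(-3, 2)·P⁻¹.
Then T⁶ = P·diag(729, 64)·P⁻¹ = [[729, -64], [-1458, 64]] · [[-1, -1], [-2, -1]] = [[-601, -665], [1330, 1394]].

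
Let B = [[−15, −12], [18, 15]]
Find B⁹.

[[−98415, −78732], [118098, 98415]]

tr B = 0 and det B = −9, so the characteristic polynomial is λ² − (0)λ + (−9) with roots −3 and 3.
Eigenvectors give P = [[1, 2], [−1, −3]] with P⁻¹ = [[3, 2], [−1, −1]], and B = P·diag(−3, 3)·P⁻¹.
Then B⁹ = P·diag(−19683, 19683)·P⁻¹ = [[−19683, 39366], [19683, −59049]] · [[3, 2], [−1, −1]] = [[−98415, −78732], [118098, 98415]].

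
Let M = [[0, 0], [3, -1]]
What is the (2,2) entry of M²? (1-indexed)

1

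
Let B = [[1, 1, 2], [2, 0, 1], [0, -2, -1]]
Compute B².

[[3, -3, 1], [2, 0, 3], [-4, 2, -1]]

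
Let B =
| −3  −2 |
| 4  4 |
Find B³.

[[−11, −10], [20, 24]]

B² = [[1, −2], [4, 8]]
B³ = [[−11, −10], [20, 24]]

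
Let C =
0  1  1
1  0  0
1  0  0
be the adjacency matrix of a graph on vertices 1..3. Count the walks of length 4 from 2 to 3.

The number of length-4 walks from vertex 2 to vertex 3 is entry (2,3) of C^4, where C is the adjacency matrix.
C^2 = [[2, 0, 0], [0, 1, 1], [0, 1, 1]]
C^3 = [[0, 2, 2], [2, 0, 0], [2, 0, 0]]
C^4 = [[4, 0, 0], [0, 2, 2], [0, 2, 2]]

2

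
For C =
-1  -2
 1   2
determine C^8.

[[-1, -2], [1, 2]]

C² = C (a projection; rank 1, trace 1), so C^8 = C.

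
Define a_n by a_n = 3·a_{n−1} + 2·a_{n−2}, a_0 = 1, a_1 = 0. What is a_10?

With companion matrix M = [[3, 2], [1, 0]], [a_n, a_{n−1}]ᵀ = M·[a_{n−1}, a_{n−2}]ᵀ, so [a_10, a_9]ᵀ = M^9·[a_1, a_0]ᵀ.
M^9 = [[79647, 44726], [22363, 12558]], giving [a_10, a_9]ᵀ = [[44726], [12558]].

44726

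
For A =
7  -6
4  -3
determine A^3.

[[79, -78], [52, -51]]

tr A = 4 and det A = 3, so the characteristic polynomial is λ² − (4)λ + (3) with roots 3 and 1.
Eigenvectors give P = [[3, 1], [2, 1]] with P⁻¹ = [[1, -1], [-2, 3]], and A = P·diag(3, 1)·P⁻¹.
Then A^3 = P·diag(27, 1)·P⁻¹ = [[81, 1], [54, 1]] · [[1, -1], [-2, 3]] = [[79, -78], [52, -51]].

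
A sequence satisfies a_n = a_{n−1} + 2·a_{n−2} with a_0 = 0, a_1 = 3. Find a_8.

255

With companion matrix Q = [[1, 2], [1, 0]], [a_n, a_{n−1}]ᵀ = Q·[a_{n−1}, a_{n−2}]ᵀ, so [a_8, a_7]ᵀ = Q⁷·[a_1, a_0]ᵀ.
Q⁷ = [[85, 86], [43, 42]], giving [a_8, a_7]ᵀ = [[255], [129]].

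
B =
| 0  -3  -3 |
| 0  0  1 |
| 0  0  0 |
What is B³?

B is strictly triangular, hence nilpotent: B³ = 0, so B³ = 0.

[[0, 0, 0], [0, 0, 0], [0, 0, 0]]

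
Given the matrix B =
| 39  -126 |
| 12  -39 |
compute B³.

[[351, -1134], [108, -351]]

tr B = 0 and det B = -9, so the characteristic polynomial is λ² − (0)λ + (-9) with roots 3 and -3.
Eigenvectors give P = [[7, 3], [2, 1]] with P⁻¹ = [[1, -3], [-2, 7]], and B = P·diag(3, -3)·P⁻¹.
Then B³ = P·diag(27, -27)·P⁻¹ = [[189, -81], [54, -27]] · [[1, -3], [-2, 7]] = [[351, -1134], [108, -351]].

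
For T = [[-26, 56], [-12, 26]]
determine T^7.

tr T = 0 and det T = -4, so the characteristic polynomial is λ² − (0)λ + (-4) with roots -2 and 2.
Eigenvectors give P = [[7, 2], [3, 1]] with P⁻¹ = [[1, -2], [-3, 7]], and T = P·diag(-2, 2)·P⁻¹.
Then T^7 = P·diag(-128, 128)·P⁻¹ = [[-896, 256], [-384, 128]] · [[1, -2], [-3, 7]] = [[-1664, 3584], [-768, 1664]].

[[-1664, 3584], [-768, 1664]]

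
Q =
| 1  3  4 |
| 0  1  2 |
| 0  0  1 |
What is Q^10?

Q = I + N where N = [[0, 3, 4], [0, 0, 2], [0, 0, 0]] is strictly upper-triangular, so N^3 = 0.
(I + N)^10 = I + 10·N + 45·N^2 = [[1, 30, 310], [0, 1, 20], [0, 0, 1]].

[[1, 30, 310], [0, 1, 20], [0, 0, 1]]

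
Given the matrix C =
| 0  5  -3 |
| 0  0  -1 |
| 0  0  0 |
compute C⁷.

C is strictly triangular, hence nilpotent: C³ = 0, so C⁷ = 0.

[[0, 0, 0], [0, 0, 0], [0, 0, 0]]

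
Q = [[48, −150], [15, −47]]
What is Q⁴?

[[666, −1950], [195, −569]]

tr Q = 1 and det Q = −6, so the characteristic polynomial is λ² − (1)λ + (−6) with roots 3 and −2.
Eigenvectors give P = [[10, 3], [3, 1]] with P⁻¹ = [[1, −3], [−3, 10]], and Q = P·diag(3, −2)·P⁻¹.
Then Q⁴ = P·diag(81, 16)·P⁻¹ = [[810, 48], [243, 16]] · [[1, −3], [−3, 10]] = [[666, −1950], [195, −569]].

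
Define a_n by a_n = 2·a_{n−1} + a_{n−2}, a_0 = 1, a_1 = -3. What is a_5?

With companion matrix B = [[2, 1], [1, 0]], [a_n, a_{n−1}]ᵀ = B·[a_{n−1}, a_{n−2}]ᵀ, so [a_5, a_4]ᵀ = B^4·[a_1, a_0]ᵀ.
B^4 = [[29, 12], [12, 5]], giving [a_5, a_4]ᵀ = [[-75], [-31]].

-75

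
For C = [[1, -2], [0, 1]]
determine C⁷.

C = I + N where N = [[0, -2], [0, 0]] is strictly upper-triangular, so N² = 0.
(I + N)⁷ = I + 7·N = [[1, -14], [0, 1]].

[[1, -14], [0, 1]]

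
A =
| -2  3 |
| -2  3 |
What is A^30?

[[-2, 3], [-2, 3]]

A² = A (a projection; rank 1, trace 1), so A^30 = A.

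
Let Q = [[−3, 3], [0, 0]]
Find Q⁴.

Q² = [[9, −9], [0, 0]]
Q³ = [[−27, 27], [0, 0]]
Q⁴ = [[81, −81], [0, 0]]

[[81, −81], [0, 0]]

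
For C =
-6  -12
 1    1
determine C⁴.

tr C = -5 and det C = 6, so the characteristic polynomial is λ² − (-5)λ + (6) with roots -3 and -2.
Eigenvectors give P = [[4, -3], [-1, 1]] with P⁻¹ = [[1, 3], [1, 4]], and C = P·diag(-3, -2)·P⁻¹.
Then C⁴ = P·diag(81, 16)·P⁻¹ = [[324, -48], [-81, 16]] · [[1, 3], [1, 4]] = [[276, 780], [-65, -179]].

[[276, 780], [-65, -179]]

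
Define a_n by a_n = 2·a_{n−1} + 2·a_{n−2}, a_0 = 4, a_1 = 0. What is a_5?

With companion matrix B = [[2, 2], [1, 0]], [a_n, a_{n−1}]ᵀ = B·[a_{n−1}, a_{n−2}]ᵀ, so [a_5, a_4]ᵀ = B⁴·[a_1, a_0]ᵀ.
B⁴ = [[44, 32], [16, 12]], giving [a_5, a_4]ᵀ = [[128], [48]].

128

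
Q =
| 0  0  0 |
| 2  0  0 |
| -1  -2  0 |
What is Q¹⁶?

[[0, 0, 0], [0, 0, 0], [0, 0, 0]]

Q is strictly triangular, hence nilpotent: Q³ = 0, so Q¹⁶ = 0.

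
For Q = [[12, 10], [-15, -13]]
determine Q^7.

[[4758, 4630], [-6945, -6817]]

tr Q = -1 and det Q = -6, so the characteristic polynomial is λ² − (-1)λ + (-6) with roots 2 and -3.
Eigenvectors give P = [[1, 2], [-1, -3]] with P⁻¹ = [[3, 2], [-1, -1]], and Q = P·diag(2, -3)·P⁻¹.
Then Q^7 = P·diag(128, -2187)·P⁻¹ = [[128, -4374], [-128, 6561]] · [[3, 2], [-1, -1]] = [[4758, 4630], [-6945, -6817]].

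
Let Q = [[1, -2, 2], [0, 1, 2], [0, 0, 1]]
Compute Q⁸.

[[1, -16, -96], [0, 1, 16], [0, 0, 1]]

Q = I + N where N = [[0, -2, 2], [0, 0, 2], [0, 0, 0]] is strictly upper-triangular, so N³ = 0.
(I + N)⁸ = I + 8·N + 28·N² = [[1, -16, -96], [0, 1, 16], [0, 0, 1]].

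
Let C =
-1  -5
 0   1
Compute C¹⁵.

C² = I (check: tr C = 0 and det C = -1), so C¹⁵ = C since 15 is odd.

[[-1, -5], [0, 1]]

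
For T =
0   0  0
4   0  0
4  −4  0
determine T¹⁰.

T is strictly triangular, hence nilpotent: T³ = 0, so T¹⁰ = 0.

[[0, 0, 0], [0, 0, 0], [0, 0, 0]]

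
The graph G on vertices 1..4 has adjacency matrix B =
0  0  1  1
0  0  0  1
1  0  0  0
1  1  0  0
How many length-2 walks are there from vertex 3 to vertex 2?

The number of length-2 walks from vertex 3 to vertex 2 is entry (3,2) of B², where B is the adjacency matrix.
B² = [[2, 1, 0, 0], [1, 1, 0, 0], [0, 0, 1, 1], [0, 0, 1, 2]]

0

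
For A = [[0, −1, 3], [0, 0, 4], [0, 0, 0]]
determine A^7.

A is strictly triangular, hence nilpotent: A^3 = 0, so A^7 = 0.

[[0, 0, 0], [0, 0, 0], [0, 0, 0]]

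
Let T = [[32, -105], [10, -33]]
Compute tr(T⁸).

6817

tr T = -1 and det T = -6, so the characteristic polynomial is λ² − (-1)λ + (-6) with roots -3 and 2.
Eigenvectors give P = [[3, 7], [1, 2]] with P⁻¹ = [[-2, 7], [1, -3]], and T = P·diag(-3, 2)·P⁻¹.
Then T⁸ = P·diag(6561, 256)·P⁻¹ = [[19683, 1792], [6561, 512]] · [[-2, 7], [1, -3]] = [[-37574, 132405], [-12610, 44391]].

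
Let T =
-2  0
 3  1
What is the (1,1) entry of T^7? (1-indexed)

tr T = -1 and det T = -2, so the characteristic polynomial is λ² − (-1)λ + (-2) with roots -2 and 1.
Eigenvectors give P = [[1, 0], [-1, -1]] with P⁻¹ = [[1, 0], [-1, -1]], and T = P·diag(-2, 1)·P⁻¹.
Then T^7 = P·diag(-128, 1)·P⁻¹ = [[-128, 0], [128, -1]] · [[1, 0], [-1, -1]] = [[-128, 0], [129, 1]].

-128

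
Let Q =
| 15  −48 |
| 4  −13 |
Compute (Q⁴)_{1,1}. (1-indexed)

tr Q = 2 and det Q = −3, so the characteristic polynomial is λ² − (2)λ + (−3) with roots 3 and −1.
Eigenvectors give P = [[4, 3], [1, 1]] with P⁻¹ = [[1, −3], [−1, 4]], and Q = P·diag(3, −1)·P⁻¹.
Then Q⁴ = P·diag(81, 1)·P⁻¹ = [[324, 3], [81, 1]] · [[1, −3], [−1, 4]] = [[321, −960], [80, −239]].

321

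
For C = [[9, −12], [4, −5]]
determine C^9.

[[78729, −118092], [39364, −59045]]

tr C = 4 and det C = 3, so the characteristic polynomial is λ² − (4)λ + (3) with roots 1 and 3.
Eigenvectors give P = [[−3, 2], [−2, 1]] with P⁻¹ = [[1, −2], [2, −3]], and C = P·diag(1, 3)·P⁻¹.
Then C^9 = P·diag(1, 19683)·P⁻¹ = [[−3, 39366], [−2, 19683]] · [[1, −2], [2, −3]] = [[78729, −118092], [39364, −59045]].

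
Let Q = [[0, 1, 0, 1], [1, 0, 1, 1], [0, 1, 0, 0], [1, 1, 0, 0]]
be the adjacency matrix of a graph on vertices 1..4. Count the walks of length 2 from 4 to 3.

The number of length-2 walks from vertex 4 to vertex 3 is entry (4,3) of Q^2, where Q is the adjacency matrix.
Q^2 = [[2, 1, 1, 1], [1, 3, 0, 1], [1, 0, 1, 1], [1, 1, 1, 2]]

1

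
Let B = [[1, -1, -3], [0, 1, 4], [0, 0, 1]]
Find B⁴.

[[1, -4, -36], [0, 1, 16], [0, 0, 1]]

B = I + N where N = [[0, -1, -3], [0, 0, 4], [0, 0, 0]] is strictly upper-triangular, so N³ = 0.
(I + N)⁴ = I + 4·N + 6·N² = [[1, -4, -36], [0, 1, 16], [0, 0, 1]].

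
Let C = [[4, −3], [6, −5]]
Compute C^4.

tr C = −1 and det C = −2, so the characteristic polynomial is λ² − (−1)λ + (−2) with roots 1 and −2.
Eigenvectors give P = [[1, −1], [1, −2]] with P⁻¹ = [[2, −1], [1, −1]], and C = P·diag(1, −2)·P⁻¹.
Then C^4 = P·diag(1, 16)·P⁻¹ = [[1, −16], [1, −32]] · [[2, −1], [1, −1]] = [[−14, 15], [−30, 31]].

[[−14, 15], [−30, 31]]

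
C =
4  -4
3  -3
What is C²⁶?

[[4, -4], [3, -3]]

C² = C (a projection; rank 1, trace 1), so C²⁶ = C.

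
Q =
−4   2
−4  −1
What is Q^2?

[[8, −10], [20, −7]]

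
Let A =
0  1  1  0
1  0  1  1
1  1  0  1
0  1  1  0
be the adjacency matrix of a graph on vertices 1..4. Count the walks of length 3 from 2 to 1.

The number of length-3 walks from vertex 2 to vertex 1 is entry (2,1) of A³, where A is the adjacency matrix.
A² = [[2, 1, 1, 2], [1, 3, 2, 1], [1, 2, 3, 1], [2, 1, 1, 2]]
A³ = [[2, 5, 5, 2], [5, 4, 5, 5], [5, 5, 4, 5], [2, 5, 5, 2]]

5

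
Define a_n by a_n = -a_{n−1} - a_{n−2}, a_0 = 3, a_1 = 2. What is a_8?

-5

With companion matrix Q = [[-1, -1], [1, 0]], [a_n, a_{n−1}]ᵀ = Q·[a_{n−1}, a_{n−2}]ᵀ, so [a_8, a_7]ᵀ = Q^7·[a_1, a_0]ᵀ.
Q^7 = [[-1, -1], [1, 0]], giving [a_8, a_7]ᵀ = [[-5], [2]].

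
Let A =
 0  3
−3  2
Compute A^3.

A^2 = [[−9, 6], [−6, −5]]
A^3 = [[−18, −15], [15, −28]]

[[−18, −15], [15, −28]]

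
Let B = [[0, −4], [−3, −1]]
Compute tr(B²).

25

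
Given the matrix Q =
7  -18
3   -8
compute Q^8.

[[-509, 1530], [-255, 766]]

tr Q = -1 and det Q = -2, so the characteristic polynomial is λ² − (-1)λ + (-2) with roots -2 and 1.
Eigenvectors give P = [[2, -3], [1, -1]] with P⁻¹ = [[-1, 3], [-1, 2]], and Q = P·diag(-2, 1)·P⁻¹.
Then Q^8 = P·diag(256, 1)·P⁻¹ = [[512, -3], [256, -1]] · [[-1, 3], [-1, 2]] = [[-509, 1530], [-255, 766]].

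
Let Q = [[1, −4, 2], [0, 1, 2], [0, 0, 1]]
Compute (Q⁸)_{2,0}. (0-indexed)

Q = I + N where N = [[0, −4, 2], [0, 0, 2], [0, 0, 0]] is strictly upper-triangular, so N³ = 0.
(I + N)⁸ = I + 8·N + 28·N² = [[1, −32, −208], [0, 1, 16], [0, 0, 1]].

0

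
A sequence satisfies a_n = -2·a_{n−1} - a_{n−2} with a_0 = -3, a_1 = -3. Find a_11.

-63

With companion matrix A = [[-2, -1], [1, 0]], [a_n, a_{n−1}]ᵀ = A·[a_{n−1}, a_{n−2}]ᵀ, so [a_11, a_10]ᵀ = A^10·[a_1, a_0]ᵀ.
A^10 = [[11, 10], [-10, -9]], giving [a_11, a_10]ᵀ = [[-63], [57]].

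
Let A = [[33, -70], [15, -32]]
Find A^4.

tr A = 1 and det A = -6, so the characteristic polynomial is λ² − (1)λ + (-6) with roots 3 and -2.
Eigenvectors give P = [[-7, 2], [-3, 1]] with P⁻¹ = [[-1, 2], [-3, 7]], and A = P·diag(3, -2)·P⁻¹.
Then A^4 = P·diag(81, 16)·P⁻¹ = [[-567, 32], [-243, 16]] · [[-1, 2], [-3, 7]] = [[471, -910], [195, -374]].

[[471, -910], [195, -374]]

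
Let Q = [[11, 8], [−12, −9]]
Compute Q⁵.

tr Q = 2 and det Q = −3, so the characteristic polynomial is λ² − (2)λ + (−3) with roots −1 and 3.
Eigenvectors give P = [[−2, −1], [3, 1]] with P⁻¹ = [[1, 1], [−3, −2]], and Q = P·diag(−1, 3)·P⁻¹.
Then Q⁵ = P·diag(−1, 243)·P⁻¹ = [[2, −243], [−3, 243]] · [[1, 1], [−3, −2]] = [[731, 488], [−732, −489]].

[[731, 488], [−732, −489]]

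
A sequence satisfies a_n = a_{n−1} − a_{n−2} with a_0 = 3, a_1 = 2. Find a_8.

−1

With companion matrix B = [[1, −1], [1, 0]], [a_n, a_{n−1}]ᵀ = B·[a_{n−1}, a_{n−2}]ᵀ, so [a_8, a_7]ᵀ = B⁷·[a_1, a_0]ᵀ.
B⁷ = [[1, −1], [1, 0]], giving [a_8, a_7]ᵀ = [[−1], [2]].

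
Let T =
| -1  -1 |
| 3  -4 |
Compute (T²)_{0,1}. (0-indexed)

5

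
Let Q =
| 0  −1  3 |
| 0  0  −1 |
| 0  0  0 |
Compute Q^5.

Q is strictly triangular, hence nilpotent: Q^3 = 0, so Q^5 = 0.

[[0, 0, 0], [0, 0, 0], [0, 0, 0]]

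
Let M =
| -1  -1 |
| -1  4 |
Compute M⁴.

[[13, -57], [-57, 298]]

M² = [[2, -3], [-3, 17]]
M³ = [[1, -14], [-14, 71]]
M⁴ = [[13, -57], [-57, 298]]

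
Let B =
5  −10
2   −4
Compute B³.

[[5, −10], [2, −4]]

B² = B (a projection; rank 1, trace 1), so B³ = B.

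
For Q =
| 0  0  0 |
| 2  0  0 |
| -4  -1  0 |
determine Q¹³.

Q is strictly triangular, hence nilpotent: Q³ = 0, so Q¹³ = 0.

[[0, 0, 0], [0, 0, 0], [0, 0, 0]]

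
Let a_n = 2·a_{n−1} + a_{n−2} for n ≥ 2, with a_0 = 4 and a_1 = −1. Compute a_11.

With companion matrix A = [[2, 1], [1, 0]], [a_n, a_{n−1}]ᵀ = A·[a_{n−1}, a_{n−2}]ᵀ, so [a_11, a_10]ᵀ = A¹⁰·[a_1, a_0]ᵀ.
A¹⁰ = [[5741, 2378], [2378, 985]], giving [a_11, a_10]ᵀ = [[3771], [1562]].

3771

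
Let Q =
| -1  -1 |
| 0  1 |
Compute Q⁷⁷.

[[-1, -1], [0, 1]]

Q² = I (check: tr Q = 0 and det Q = -1), so Q⁷⁷ = Q since 77 is odd.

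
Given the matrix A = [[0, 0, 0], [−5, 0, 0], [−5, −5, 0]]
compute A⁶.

[[0, 0, 0], [0, 0, 0], [0, 0, 0]]

A is strictly triangular, hence nilpotent: A³ = 0, so A⁶ = 0.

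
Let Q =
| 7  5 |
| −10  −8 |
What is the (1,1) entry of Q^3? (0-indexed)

−62

tr Q = −1 and det Q = −6, so the characteristic polynomial is λ² − (−1)λ + (−6) with roots 2 and −3.
Eigenvectors give P = [[−1, −1], [1, 2]] with P⁻¹ = [[−2, −1], [1, 1]], and Q = P·diag(2, −3)·P⁻¹.
Then Q^3 = P·diag(8, −27)·P⁻¹ = [[−8, 27], [8, −54]] · [[−2, −1], [1, 1]] = [[43, 35], [−70, −62]].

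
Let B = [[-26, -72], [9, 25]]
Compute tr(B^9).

tr B = -1 and det B = -2, so the characteristic polynomial is λ² − (-1)λ + (-2) with roots -2 and 1.
Eigenvectors give P = [[-3, 8], [1, -3]] with P⁻¹ = [[-3, -8], [-1, -3]], and B = P·diag(-2, 1)·P⁻¹.
Then B^9 = P·diag(-512, 1)·P⁻¹ = [[1536, 8], [-512, -3]] · [[-3, -8], [-1, -3]] = [[-4616, -12312], [1539, 4105]].

-511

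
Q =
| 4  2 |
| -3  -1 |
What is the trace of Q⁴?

17

tr Q = 3 and det Q = 2, so the characteristic polynomial is λ² − (3)λ + (2) with roots 2 and 1.
Eigenvectors give P = [[-1, -2], [1, 3]] with P⁻¹ = [[-3, -2], [1, 1]], and Q = P·diag(2, 1)·P⁻¹.
Then Q⁴ = P·diag(16, 1)·P⁻¹ = [[-16, -2], [16, 3]] · [[-3, -2], [1, 1]] = [[46, 30], [-45, -29]].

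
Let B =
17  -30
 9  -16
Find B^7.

[[773, -1290], [387, -646]]

tr B = 1 and det B = -2, so the characteristic polynomial is λ² − (1)λ + (-2) with roots -1 and 2.
Eigenvectors give P = [[5, -2], [3, -1]] with P⁻¹ = [[-1, 2], [-3, 5]], and B = P·diag(-1, 2)·P⁻¹.
Then B^7 = P·diag(-1, 128)·P⁻¹ = [[-5, -256], [-3, -128]] · [[-1, 2], [-3, 5]] = [[773, -1290], [387, -646]].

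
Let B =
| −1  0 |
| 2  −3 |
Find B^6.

[[1, 0], [−728, 729]]

tr B = −4 and det B = 3, so the characteristic polynomial is λ² − (−4)λ + (3) with roots −3 and −1.
Eigenvectors give P = [[0, 1], [−1, 1]] with P⁻¹ = [[1, −1], [1, 0]], and B = P·diag(−3, −1)·P⁻¹.
Then B^6 = P·diag(729, 1)·P⁻¹ = [[0, 1], [−729, 1]] · [[1, −1], [1, 0]] = [[1, 0], [−728, 729]].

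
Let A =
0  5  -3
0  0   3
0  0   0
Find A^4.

[[0, 0, 0], [0, 0, 0], [0, 0, 0]]

A is strictly triangular, hence nilpotent: A^3 = 0, so A^4 = 0.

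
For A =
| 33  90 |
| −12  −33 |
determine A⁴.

tr A = 0 and det A = −9, so the characteristic polynomial is λ² − (0)λ + (−9) with roots −3 and 3.
Eigenvectors give P = [[−5, −3], [2, 1]] with P⁻¹ = [[1, 3], [−2, −5]], and A = P·diag(−3, 3)·P⁻¹.
Then A⁴ = P·diag(81, 81)·P⁻¹ = [[−405, −243], [162, 81]] · [[1, 3], [−2, −5]] = [[81, 0], [0, 81]].

[[81, 0], [0, 81]]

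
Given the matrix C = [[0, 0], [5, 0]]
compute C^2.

C is strictly triangular, hence nilpotent: C^2 = 0, so C^2 = 0.

[[0, 0], [0, 0]]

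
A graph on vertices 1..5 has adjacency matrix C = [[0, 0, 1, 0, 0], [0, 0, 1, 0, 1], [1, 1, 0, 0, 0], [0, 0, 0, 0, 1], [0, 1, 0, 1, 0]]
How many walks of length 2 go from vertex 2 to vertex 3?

The number of length-2 walks from vertex 2 to vertex 3 is entry (2,3) of C^2, where C is the adjacency matrix.
C^2 = [[1, 1, 0, 0, 0], [1, 2, 0, 1, 0], [0, 0, 2, 0, 1], [0, 1, 0, 1, 0], [0, 0, 1, 0, 2]]

0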